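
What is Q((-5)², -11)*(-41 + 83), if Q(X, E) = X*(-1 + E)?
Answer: -12600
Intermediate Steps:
Q((-5)², -11)*(-41 + 83) = ((-5)²*(-1 - 11))*(-41 + 83) = (25*(-12))*42 = -300*42 = -12600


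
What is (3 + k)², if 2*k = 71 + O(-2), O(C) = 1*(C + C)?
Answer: 5329/4 ≈ 1332.3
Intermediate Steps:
O(C) = 2*C (O(C) = 1*(2*C) = 2*C)
k = 67/2 (k = (71 + 2*(-2))/2 = (71 - 4)/2 = (½)*67 = 67/2 ≈ 33.500)
(3 + k)² = (3 + 67/2)² = (73/2)² = 5329/4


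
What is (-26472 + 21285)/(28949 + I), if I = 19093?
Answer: -1729/16014 ≈ -0.10797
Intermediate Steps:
(-26472 + 21285)/(28949 + I) = (-26472 + 21285)/(28949 + 19093) = -5187/48042 = -5187*1/48042 = -1729/16014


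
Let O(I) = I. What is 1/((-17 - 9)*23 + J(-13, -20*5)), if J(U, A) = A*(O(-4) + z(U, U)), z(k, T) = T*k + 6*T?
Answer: -1/9298 ≈ -0.00010755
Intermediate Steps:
z(k, T) = 6*T + T*k
J(U, A) = A*(-4 + U*(6 + U))
1/((-17 - 9)*23 + J(-13, -20*5)) = 1/((-17 - 9)*23 + (-20*5)*(-4 - 13*(6 - 13))) = 1/(-26*23 - 100*(-4 - 13*(-7))) = 1/(-598 - 100*(-4 + 91)) = 1/(-598 - 100*87) = 1/(-598 - 8700) = 1/(-9298) = -1/9298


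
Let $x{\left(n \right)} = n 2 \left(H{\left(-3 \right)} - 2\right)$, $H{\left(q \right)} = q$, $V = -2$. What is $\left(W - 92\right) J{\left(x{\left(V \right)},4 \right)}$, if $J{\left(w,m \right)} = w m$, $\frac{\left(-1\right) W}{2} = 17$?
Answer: $-10080$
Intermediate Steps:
$W = -34$ ($W = \left(-2\right) 17 = -34$)
$x{\left(n \right)} = - 10 n$ ($x{\left(n \right)} = n 2 \left(-3 - 2\right) = n 2 \left(-5\right) = n \left(-10\right) = - 10 n$)
$J{\left(w,m \right)} = m w$
$\left(W - 92\right) J{\left(x{\left(V \right)},4 \right)} = \left(-34 - 92\right) 4 \left(\left(-10\right) \left(-2\right)\right) = - 126 \cdot 4 \cdot 20 = \left(-126\right) 80 = -10080$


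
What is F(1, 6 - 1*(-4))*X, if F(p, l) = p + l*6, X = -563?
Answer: -34343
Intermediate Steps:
F(p, l) = p + 6*l
F(1, 6 - 1*(-4))*X = (1 + 6*(6 - 1*(-4)))*(-563) = (1 + 6*(6 + 4))*(-563) = (1 + 6*10)*(-563) = (1 + 60)*(-563) = 61*(-563) = -34343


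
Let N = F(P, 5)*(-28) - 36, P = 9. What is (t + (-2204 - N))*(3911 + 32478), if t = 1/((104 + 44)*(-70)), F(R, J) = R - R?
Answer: -817314443109/10360 ≈ -7.8891e+7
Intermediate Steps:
F(R, J) = 0
N = -36 (N = 0*(-28) - 36 = 0 - 36 = -36)
t = -1/10360 (t = 1/(148*(-70)) = 1/(-10360) = -1/10360 ≈ -9.6525e-5)
(t + (-2204 - N))*(3911 + 32478) = (-1/10360 + (-2204 - 1*(-36)))*(3911 + 32478) = (-1/10360 + (-2204 + 36))*36389 = (-1/10360 - 2168)*36389 = -22460481/10360*36389 = -817314443109/10360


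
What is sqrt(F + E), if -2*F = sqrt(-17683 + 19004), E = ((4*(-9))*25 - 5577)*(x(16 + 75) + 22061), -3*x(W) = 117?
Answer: sqrt(-570545976 - 2*sqrt(1321))/2 ≈ 11943.0*I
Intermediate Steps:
x(W) = -39 (x(W) = -1/3*117 = -39)
E = -142636494 (E = ((4*(-9))*25 - 5577)*(-39 + 22061) = (-36*25 - 5577)*22022 = (-900 - 5577)*22022 = -6477*22022 = -142636494)
F = -sqrt(1321)/2 (F = -sqrt(-17683 + 19004)/2 = -sqrt(1321)/2 ≈ -18.173)
sqrt(F + E) = sqrt(-sqrt(1321)/2 - 142636494) = sqrt(-142636494 - sqrt(1321)/2)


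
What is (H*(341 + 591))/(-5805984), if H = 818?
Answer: -95297/725748 ≈ -0.13131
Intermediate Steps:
(H*(341 + 591))/(-5805984) = (818*(341 + 591))/(-5805984) = (818*932)*(-1/5805984) = 762376*(-1/5805984) = -95297/725748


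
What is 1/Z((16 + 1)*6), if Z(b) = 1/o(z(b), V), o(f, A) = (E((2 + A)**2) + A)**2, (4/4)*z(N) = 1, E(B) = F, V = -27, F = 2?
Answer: 625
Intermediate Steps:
E(B) = 2
z(N) = 1
o(f, A) = (2 + A)**2
Z(b) = 1/625 (Z(b) = 1/((2 - 27)**2) = 1/((-25)**2) = 1/625)
1/Z((16 + 1)*6) = 1/(1/625) = 625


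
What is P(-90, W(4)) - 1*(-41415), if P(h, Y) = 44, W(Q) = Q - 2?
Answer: 41459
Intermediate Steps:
W(Q) = -2 + Q
P(-90, W(4)) - 1*(-41415) = 44 - 1*(-41415) = 44 + 41415 = 41459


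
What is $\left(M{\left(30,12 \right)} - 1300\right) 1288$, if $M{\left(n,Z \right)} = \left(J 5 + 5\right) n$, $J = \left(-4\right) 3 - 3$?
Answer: $-4379200$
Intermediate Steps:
$J = -15$ ($J = -12 - 3 = -15$)
$M{\left(n,Z \right)} = - 70 n$ ($M{\left(n,Z \right)} = \left(\left(-15\right) 5 + 5\right) n = \left(-75 + 5\right) n = - 70 n$)
$\left(M{\left(30,12 \right)} - 1300\right) 1288 = \left(\left(-70\right) 30 - 1300\right) 1288 = \left(-2100 - 1300\right) 1288 = \left(-3400\right) 1288 = -4379200$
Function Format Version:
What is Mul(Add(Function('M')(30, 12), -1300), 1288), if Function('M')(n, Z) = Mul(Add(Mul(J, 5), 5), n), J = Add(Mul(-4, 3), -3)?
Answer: -4379200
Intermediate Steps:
J = -15 (J = Add(-12, -3) = -15)
Function('M')(n, Z) = Mul(-70, n) (Function('M')(n, Z) = Mul(Add(Mul(-15, 5), 5), n) = Mul(Add(-75, 5), n) = Mul(-70, n))
Mul(Add(Function('M')(30, 12), -1300), 1288) = Mul(Add(Mul(-70, 30), -1300), 1288) = Mul(Add(-2100, -1300), 1288) = Mul(-3400, 1288) = -4379200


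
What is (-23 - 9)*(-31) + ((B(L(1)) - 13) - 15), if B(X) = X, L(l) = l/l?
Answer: 965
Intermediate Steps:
L(l) = 1
(-23 - 9)*(-31) + ((B(L(1)) - 13) - 15) = (-23 - 9)*(-31) + ((1 - 13) - 15) = -32*(-31) + (-12 - 15) = 992 - 27 = 965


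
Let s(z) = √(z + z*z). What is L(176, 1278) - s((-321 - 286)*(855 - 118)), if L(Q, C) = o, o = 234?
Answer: 234 - √200129627522 ≈ -4.4712e+5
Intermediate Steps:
L(Q, C) = 234
s(z) = √(z + z²)
L(176, 1278) - s((-321 - 286)*(855 - 118)) = 234 - √(((-321 - 286)*(855 - 118))*(1 + (-321 - 286)*(855 - 118))) = 234 - √((-607*737)*(1 - 607*737)) = 234 - √(-447359*(1 - 447359)) = 234 - √(-447359*(-447358)) = 234 - √200129627522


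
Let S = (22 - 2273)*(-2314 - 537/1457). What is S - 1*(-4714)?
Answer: 7597319083/1457 ≈ 5.2144e+6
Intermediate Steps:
S = 7590450785/1457 (S = -2251*(-2314 - 537*1/1457) = -2251*(-2314 - 537/1457) = -2251*(-3372035/1457) = 7590450785/1457 ≈ 5.2096e+6)
S - 1*(-4714) = 7590450785/1457 - 1*(-4714) = 7590450785/1457 + 4714 = 7597319083/1457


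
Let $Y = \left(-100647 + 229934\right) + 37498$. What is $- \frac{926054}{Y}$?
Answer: $- \frac{926054}{166785} \approx -5.5524$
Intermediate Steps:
$Y = 166785$ ($Y = 129287 + 37498 = 166785$)
$- \frac{926054}{Y} = - \frac{926054}{166785}$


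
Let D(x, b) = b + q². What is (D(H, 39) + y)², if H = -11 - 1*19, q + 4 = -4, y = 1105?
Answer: 1459264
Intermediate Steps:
q = -8 (q = -4 - 4 = -8)
H = -30 (H = -11 - 19 = -30)
D(x, b) = 64 + b (D(x, b) = b + (-8)² = b + 64 = 64 + b)
(D(H, 39) + y)² = ((64 + 39) + 1105)² = (103 + 1105)² = 1208² = 1459264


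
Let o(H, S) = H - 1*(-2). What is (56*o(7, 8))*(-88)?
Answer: -44352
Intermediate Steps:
o(H, S) = 2 + H (o(H, S) = H + 2 = 2 + H)
(56*o(7, 8))*(-88) = (56*(2 + 7))*(-88) = (56*9)*(-88) = 504*(-88) = -44352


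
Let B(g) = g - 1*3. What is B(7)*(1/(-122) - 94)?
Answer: -22938/61 ≈ -376.03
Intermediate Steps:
B(g) = -3 + g (B(g) = g - 3 = -3 + g)
B(7)*(1/(-122) - 94) = (-3 + 7)*(1/(-122) - 94) = 4*(-1/122 - 94) = 4*(-11469/122) = -22938/61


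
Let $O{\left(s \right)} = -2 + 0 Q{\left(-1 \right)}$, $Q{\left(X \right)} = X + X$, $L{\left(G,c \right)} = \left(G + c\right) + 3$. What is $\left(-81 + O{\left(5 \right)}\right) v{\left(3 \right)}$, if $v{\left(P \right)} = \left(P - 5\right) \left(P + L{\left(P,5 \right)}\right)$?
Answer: $2324$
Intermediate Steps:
$L{\left(G,c \right)} = 3 + G + c$
$v{\left(P \right)} = \left(-5 + P\right) \left(8 + 2 P\right)$ ($v{\left(P \right)} = \left(P - 5\right) \left(P + \left(3 + P + 5\right)\right) = \left(-5 + P\right) \left(P + \left(8 + P\right)\right) = \left(-5 + P\right) \left(8 + 2 P\right)$)
$Q{\left(X \right)} = 2 X$
$O{\left(s \right)} = -2$ ($O{\left(s \right)} = -2 + 0 \cdot 2 \left(-1\right) = -2 + 0 \left(-2\right) = -2 + 0 = -2$)
$\left(-81 + O{\left(5 \right)}\right) v{\left(3 \right)} = \left(-81 - 2\right) \left(-40 - 6 + 2 \cdot 3^{2}\right) = - 83 \left(-40 - 6 + 2 \cdot 9\right) = - 83 \left(-40 - 6 + 18\right) = \left(-83\right) \left(-28\right) = 2324$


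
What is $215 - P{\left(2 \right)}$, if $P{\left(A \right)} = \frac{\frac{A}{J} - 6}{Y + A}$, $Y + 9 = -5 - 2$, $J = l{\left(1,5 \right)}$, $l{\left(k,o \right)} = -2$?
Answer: $\frac{429}{2} \approx 214.5$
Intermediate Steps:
$J = -2$
$Y = -16$ ($Y = -9 - 7 = -16$)
$P{\left(A \right)} = \frac{-6 - \frac{A}{2}}{-16 + A}$ ($P{\left(A \right)} = \frac{\frac{A}{-2} - 6}{-16 + A} = \frac{A \left(- \frac{1}{2}\right) - 6}{-16 + A} = \frac{- \frac{A}{2} - 6}{-16 + A} = \frac{-6 - \frac{A}{2}}{-16 + A}$)
$215 - P{\left(2 \right)} = 215 - \frac{-12 - 2}{2 \left(-16 + 2\right)} = 215 - \frac{-12 - 2}{2 \left(-14\right)} = 215 - \frac{1}{2} \left(- \frac{1}{14}\right) \left(-14\right) = 215 - \frac{1}{2} = \frac{429}{2}$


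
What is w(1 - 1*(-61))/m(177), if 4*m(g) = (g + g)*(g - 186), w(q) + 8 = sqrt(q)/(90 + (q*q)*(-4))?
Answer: 16/1593 + sqrt(62)/12175299 ≈ 0.010045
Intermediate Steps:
w(q) = -8 + sqrt(q)/(90 - 4*q**2) (w(q) = -8 + sqrt(q)/(90 + (q*q)*(-4)) = -8 + sqrt(q)/(90 + q**2*(-4)) = -8 + sqrt(q)/(90 - 4*q**2))
m(g) = g*(-186 + g)/2 (m(g) = ((g + g)*(g - 186))/4 = ((2*g)*(-186 + g))/4 = (2*g*(-186 + g))/4 = g*(-186 + g)/2)
w(1 - 1*(-61))/m(177) = ((720 - sqrt(1 - 1*(-61)) - 32*(1 - 1*(-61))**2)/(2*(-45 + 2*(1 - 1*(-61))**2)))/(((1/2)*177*(-186 + 177))) = ((720 - sqrt(1 + 61) - 32*(1 + 61)**2)/(2*(-45 + 2*(1 + 61)**2)))/(((1/2)*177*(-9))) = ((720 - sqrt(62) - 32*62**2)/(2*(-45 + 2*62**2)))/(-1593/2) = ((720 - sqrt(62) - 32*3844)/(2*(-45 + 2*3844)))*(-2/1593) = ((720 - sqrt(62) - 123008)/(2*(-45 + 7688)))*(-2/1593) = ((1/2)*(-122288 - sqrt(62))/7643)*(-2/1593) = ((1/2)*(1/7643)*(-122288 - sqrt(62)))*(-2/1593) = (-8 - sqrt(62)/15286)*(-2/1593) = 16/1593 + sqrt(62)/12175299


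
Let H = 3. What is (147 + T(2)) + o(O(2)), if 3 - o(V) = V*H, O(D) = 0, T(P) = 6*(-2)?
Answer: 138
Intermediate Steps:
T(P) = -12
o(V) = 3 - 3*V (o(V) = 3 - V*3 = 3 - 3*V)
(147 + T(2)) + o(O(2)) = (147 - 12) + (3 - 3*0) = 135 + (3 + 0) = 135 + 3 = 138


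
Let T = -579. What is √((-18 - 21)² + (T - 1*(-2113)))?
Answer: √3055 ≈ 55.272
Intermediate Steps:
√((-18 - 21)² + (T - 1*(-2113))) = √((-18 - 21)² + (-579 - 1*(-2113))) = √((-39)² + (-579 + 2113)) = √(1521 + 1534) = √3055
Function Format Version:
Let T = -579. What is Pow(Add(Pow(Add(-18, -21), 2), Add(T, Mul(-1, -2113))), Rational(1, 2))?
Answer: Pow(3055, Rational(1, 2)) ≈ 55.272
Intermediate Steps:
Pow(Add(Pow(Add(-18, -21), 2), Add(T, Mul(-1, -2113))), Rational(1, 2)) = Pow(Add(Pow(Add(-18, -21), 2), Add(-579, Mul(-1, -2113))), Rational(1, 2)) = Pow(Add(Pow(-39, 2), Add(-579, 2113)), Rational(1, 2)) = Pow(Add(1521, 1534), Rational(1, 2)) = Pow(3055, Rational(1, 2))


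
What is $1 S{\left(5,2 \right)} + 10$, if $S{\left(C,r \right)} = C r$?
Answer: $20$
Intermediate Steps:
$1 S{\left(5,2 \right)} + 10 = 1 \cdot 5 \cdot 2 + 10 = 1 \cdot 10 + 10 = 10 + 10 = 20$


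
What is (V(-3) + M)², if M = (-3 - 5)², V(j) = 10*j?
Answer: 1156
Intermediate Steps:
M = 64 (M = (-8)² = 64)
(V(-3) + M)² = (10*(-3) + 64)² = (-30 + 64)² = 34² = 1156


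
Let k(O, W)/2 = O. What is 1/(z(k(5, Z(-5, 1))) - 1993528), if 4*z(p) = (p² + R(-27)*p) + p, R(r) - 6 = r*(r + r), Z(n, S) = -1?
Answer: -2/3979681 ≈ -5.0255e-7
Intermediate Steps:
R(r) = 6 + 2*r² (R(r) = 6 + r*(r + r) = 6 + r*(2*r) = 6 + 2*r²)
k(O, W) = 2*O
z(p) = p²/4 + 1465*p/4 (z(p) = ((p² + (6 + 2*(-27)²)*p) + p)/4 = ((p² + (6 + 2*729)*p) + p)/4 = ((p² + (6 + 1458)*p) + p)/4 = ((p² + 1464*p) + p)/4 = (p² + 1465*p)/4 = p²/4 + 1465*p/4)
1/(z(k(5, Z(-5, 1))) - 1993528) = 1/((2*5)*(1465 + 2*5)/4 - 1993528) = 1/((¼)*10*(1465 + 10) - 1993528) = 1/((¼)*10*1475 - 1993528) = 1/(7375/2 - 1993528) = 1/(-3979681/2) = -2/3979681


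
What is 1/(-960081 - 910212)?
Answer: -1/1870293 ≈ -5.3468e-7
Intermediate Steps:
1/(-960081 - 910212) = 1/(-1870293) = -1/1870293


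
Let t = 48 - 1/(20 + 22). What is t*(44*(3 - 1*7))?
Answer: -177320/21 ≈ -8443.8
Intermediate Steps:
t = 2015/42 (t = 48 - 1/42 = 2015/42 ≈ 47.976)
t*(44*(3 - 1*7)) = 2015*(44*(3 - 1*7))/42 = 2015*(44*(3 - 7))/42 = 2015*(44*(-4))/42 = (2015/42)*(-176) = -177320/21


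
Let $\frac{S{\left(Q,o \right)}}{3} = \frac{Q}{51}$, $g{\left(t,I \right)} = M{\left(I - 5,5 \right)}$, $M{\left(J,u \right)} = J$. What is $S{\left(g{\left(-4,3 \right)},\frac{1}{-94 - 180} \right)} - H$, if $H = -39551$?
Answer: $\frac{672365}{17} \approx 39551.0$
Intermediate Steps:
$g{\left(t,I \right)} = -5 + I$ ($g{\left(t,I \right)} = I - 5 = -5 + I$)
$S{\left(Q,o \right)} = \frac{Q}{17}$ ($S{\left(Q,o \right)} = 3 \frac{Q}{51} = \frac{Q}{17}$)
$S{\left(g{\left(-4,3 \right)},\frac{1}{-94 - 180} \right)} - H = \frac{-5 + 3}{17} - -39551 = \frac{1}{17} \left(-2\right) + 39551 = - \frac{2}{17} + 39551 = \frac{672365}{17}$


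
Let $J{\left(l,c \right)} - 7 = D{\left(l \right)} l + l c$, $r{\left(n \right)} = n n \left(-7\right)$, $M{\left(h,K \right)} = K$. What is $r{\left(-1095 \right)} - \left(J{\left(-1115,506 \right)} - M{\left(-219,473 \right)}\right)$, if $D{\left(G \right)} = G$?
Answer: $-9071744$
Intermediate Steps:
$r{\left(n \right)} = - 7 n^{2}$ ($r{\left(n \right)} = n^{2} \left(-7\right) = - 7 n^{2}$)
$J{\left(l,c \right)} = 7 + l^{2} + c l$ ($J{\left(l,c \right)} = 7 + \left(l l + l c\right) = 7 + \left(l^{2} + c l\right) = 7 + l^{2} + c l$)
$r{\left(-1095 \right)} - \left(J{\left(-1115,506 \right)} - M{\left(-219,473 \right)}\right) = - 7 \left(-1095\right)^{2} - \left(\left(7 + \left(-1115\right)^{2} + 506 \left(-1115\right)\right) - 473\right) = \left(-7\right) 1199025 - \left(\left(7 + 1243225 - 564190\right) - 473\right) = -8393175 - \left(679042 - 473\right) = -8393175 - 678569 = -9071744$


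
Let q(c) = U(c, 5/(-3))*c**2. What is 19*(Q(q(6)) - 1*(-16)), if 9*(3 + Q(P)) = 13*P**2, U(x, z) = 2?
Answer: 142519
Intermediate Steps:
q(c) = 2*c**2
Q(P) = -3 + 13*P**2/9 (Q(P) = -3 + (13*P**2)/9 = -3 + 13*P**2/9)
19*(Q(q(6)) - 1*(-16)) = 19*((-3 + 13*(2*6**2)**2/9) - 1*(-16)) = 19*((-3 + 13*(2*36)**2/9) + 16) = 19*((-3 + (13/9)*72**2) + 16) = 19*((-3 + (13/9)*5184) + 16) = 19*((-3 + 7488) + 16) = 19*(7485 + 16) = 19*7501 = 142519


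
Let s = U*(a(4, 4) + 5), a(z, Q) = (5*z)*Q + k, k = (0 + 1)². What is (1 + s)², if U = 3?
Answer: 67081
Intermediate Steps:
k = 1 (k = 1² = 1)
a(z, Q) = 1 + 5*Q*z (a(z, Q) = (5*z)*Q + 1 = 5*Q*z + 1 = 1 + 5*Q*z)
s = 258 (s = 3*((1 + 5*4*4) + 5) = 3*((1 + 80) + 5) = 3*(81 + 5) = 3*86 = 258)
(1 + s)² = (1 + 258)² = 259² = 67081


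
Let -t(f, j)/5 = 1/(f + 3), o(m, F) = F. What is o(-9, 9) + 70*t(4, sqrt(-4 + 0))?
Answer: -41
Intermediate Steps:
t(f, j) = -5/(3 + f) (t(f, j) = -5/(f + 3) = -5/(3 + f))
o(-9, 9) + 70*t(4, sqrt(-4 + 0)) = 9 + 70*(-5/(3 + 4)) = 9 + 70*(-5/7) = 9 - 50 = -41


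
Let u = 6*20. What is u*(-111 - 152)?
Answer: -31560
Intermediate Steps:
u = 120
u*(-111 - 152) = 120*(-111 - 152) = 120*(-263) = -31560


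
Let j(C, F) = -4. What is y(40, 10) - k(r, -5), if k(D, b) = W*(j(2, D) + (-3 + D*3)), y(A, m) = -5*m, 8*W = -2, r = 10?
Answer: -177/4 ≈ -44.250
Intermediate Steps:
W = -¼ (W = (⅛)*(-2) = -¼ ≈ -0.25000)
k(D, b) = 7/4 - 3*D/4 (k(D, b) = -(-4 + (-3 + D*3))/4 = -(-4 + (-3 + 3*D))/4 = -(-7 + 3*D)/4 = 7/4 - 3*D/4)
y(40, 10) - k(r, -5) = -5*10 - (7/4 - ¾*10) = -50 - (7/4 - 15/2) = -50 - 1*(-23/4) = -50 + 23/4 = -177/4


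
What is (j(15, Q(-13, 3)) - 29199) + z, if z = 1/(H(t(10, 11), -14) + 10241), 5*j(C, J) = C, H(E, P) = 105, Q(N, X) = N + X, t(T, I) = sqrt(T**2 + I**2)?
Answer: -302061815/10346 ≈ -29196.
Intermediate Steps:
t(T, I) = sqrt(I**2 + T**2)
j(C, J) = C/5
z = 1/10346 (z = 1/(105 + 10241) = 1/10346 ≈ 9.6656e-5)
(j(15, Q(-13, 3)) - 29199) + z = ((1/5)*15 - 29199) + 1/10346 = (3 - 29199) + 1/10346 = -29196 + 1/10346 = -302061815/10346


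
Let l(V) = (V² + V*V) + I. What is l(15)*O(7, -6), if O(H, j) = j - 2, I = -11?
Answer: -3512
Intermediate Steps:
O(H, j) = -2 + j
l(V) = -11 + 2*V² (l(V) = (V² + V*V) - 11 = (V² + V²) - 11 = 2*V² - 11 = -11 + 2*V²)
l(15)*O(7, -6) = (-11 + 2*15²)*(-2 - 6) = (-11 + 2*225)*(-8) = (-11 + 450)*(-8) = 439*(-8) = -3512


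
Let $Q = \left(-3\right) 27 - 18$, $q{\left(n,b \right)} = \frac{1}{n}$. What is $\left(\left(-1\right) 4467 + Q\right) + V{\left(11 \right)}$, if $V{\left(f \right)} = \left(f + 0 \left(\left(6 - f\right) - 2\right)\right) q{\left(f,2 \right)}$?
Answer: $-4565$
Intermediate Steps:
$Q = -99$ ($Q = -81 - 18 = -99$)
$V{\left(f \right)} = 1$ ($V{\left(f \right)} = \frac{f + 0 \left(\left(6 - f\right) - 2\right)}{f} = \frac{f + 0 \left(4 - f\right)}{f} = \frac{f + 0}{f} = \frac{f}{f} = 1$)
$\left(\left(-1\right) 4467 + Q\right) + V{\left(11 \right)} = \left(\left(-1\right) 4467 - 99\right) + 1 = \left(-4467 - 99\right) + 1 = -4566 + 1 = -4565$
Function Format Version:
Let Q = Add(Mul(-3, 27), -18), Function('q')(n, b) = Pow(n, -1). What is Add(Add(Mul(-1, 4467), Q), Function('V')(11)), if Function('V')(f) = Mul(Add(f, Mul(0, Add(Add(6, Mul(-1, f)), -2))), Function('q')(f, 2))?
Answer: -4565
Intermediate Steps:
Q = -99 (Q = Add(-81, -18) = -99)
Function('V')(f) = 1 (Function('V')(f) = Mul(Add(f, Mul(0, Add(Add(6, Mul(-1, f)), -2))), Pow(f, -1)) = Mul(Add(f, Mul(0, Add(4, Mul(-1, f)))), Pow(f, -1)) = Mul(Add(f, 0), Pow(f, -1)) = Mul(f, Pow(f, -1)) = 1)
Add(Add(Mul(-1, 4467), Q), Function('V')(11)) = Add(Add(Mul(-1, 4467), -99), 1) = Add(Add(-4467, -99), 1) = Add(-4566, 1) = -4565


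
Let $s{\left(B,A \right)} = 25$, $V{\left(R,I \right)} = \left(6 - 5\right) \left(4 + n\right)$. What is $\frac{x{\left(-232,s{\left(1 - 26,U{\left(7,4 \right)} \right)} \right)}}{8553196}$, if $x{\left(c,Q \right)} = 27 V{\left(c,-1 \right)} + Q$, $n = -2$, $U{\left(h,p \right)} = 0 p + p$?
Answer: $\frac{79}{8553196} \approx 9.2363 \cdot 10^{-6}$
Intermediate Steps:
$U{\left(h,p \right)} = p$ ($U{\left(h,p \right)} = 0 + p = p$)
$V{\left(R,I \right)} = 2$ ($V{\left(R,I \right)} = \left(6 - 5\right) \left(4 - 2\right) = 1 \cdot 2 = 2$)
$x{\left(c,Q \right)} = 54 + Q$ ($x{\left(c,Q \right)} = 27 \cdot 2 + Q = 54 + Q$)
$\frac{x{\left(-232,s{\left(1 - 26,U{\left(7,4 \right)} \right)} \right)}}{8553196} = \frac{54 + 25}{8553196} = 79 \cdot \frac{1}{8553196} = \frac{79}{8553196}$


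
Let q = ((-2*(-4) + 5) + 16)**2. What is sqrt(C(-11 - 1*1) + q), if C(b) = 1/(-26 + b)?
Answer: sqrt(1214366)/38 ≈ 29.000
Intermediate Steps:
q = 841 (q = ((8 + 5) + 16)**2 = (13 + 16)**2 = 29**2 = 841)
sqrt(C(-11 - 1*1) + q) = sqrt(1/(-26 + (-11 - 1*1)) + 841) = sqrt(1/(-26 + (-11 - 1)) + 841) = sqrt(1/(-26 - 12) + 841) = sqrt(1/(-38) + 841) = sqrt(-1/38 + 841) = sqrt(31957/38) = sqrt(1214366)/38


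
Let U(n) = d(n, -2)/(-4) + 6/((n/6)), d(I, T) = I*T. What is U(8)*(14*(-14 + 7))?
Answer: -833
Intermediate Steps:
U(n) = n/2 + 36/n (U(n) = (n*(-2))/(-4) + 6/((n/6)) = -2*n*(-1/4) + 6/((n*(1/6))) = n/2 + 6/((n/6)) = n/2 + 6*(6/n) = n/2 + 36/n)
U(8)*(14*(-14 + 7)) = ((1/2)*8 + 36/8)*(14*(-14 + 7)) = (4 + 36*(1/8))*(14*(-7)) = (4 + 9/2)*(-98) = (17/2)*(-98) = -833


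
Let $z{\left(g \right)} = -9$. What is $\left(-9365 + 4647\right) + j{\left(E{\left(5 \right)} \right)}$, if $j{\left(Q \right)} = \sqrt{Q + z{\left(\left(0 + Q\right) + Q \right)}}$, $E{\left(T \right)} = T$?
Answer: $-4718 + 2 i \approx -4718.0 + 2.0 i$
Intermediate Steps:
$j{\left(Q \right)} = \sqrt{-9 + Q}$ ($j{\left(Q \right)} = \sqrt{Q - 9} = \sqrt{-9 + Q}$)
$\left(-9365 + 4647\right) + j{\left(E{\left(5 \right)} \right)} = \left(-9365 + 4647\right) + \sqrt{-9 + 5} = -4718 + \sqrt{-4} = -4718 + 2 i$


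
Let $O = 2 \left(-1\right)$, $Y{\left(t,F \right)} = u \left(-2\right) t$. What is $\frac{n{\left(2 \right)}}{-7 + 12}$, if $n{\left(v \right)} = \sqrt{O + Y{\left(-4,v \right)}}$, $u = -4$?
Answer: $\frac{i \sqrt{34}}{5} \approx 1.1662 i$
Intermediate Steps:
$Y{\left(t,F \right)} = 8 t$ ($Y{\left(t,F \right)} = \left(-4\right) \left(-2\right) t = 8 t$)
$O = -2$
$n{\left(v \right)} = i \sqrt{34}$ ($n{\left(v \right)} = \sqrt{-2 + 8 \left(-4\right)} = \sqrt{-2 - 32} = \sqrt{-34} = i \sqrt{34}$)
$\frac{n{\left(2 \right)}}{-7 + 12} = \frac{i \sqrt{34}}{-7 + 12} = \frac{i \sqrt{34}}{5}$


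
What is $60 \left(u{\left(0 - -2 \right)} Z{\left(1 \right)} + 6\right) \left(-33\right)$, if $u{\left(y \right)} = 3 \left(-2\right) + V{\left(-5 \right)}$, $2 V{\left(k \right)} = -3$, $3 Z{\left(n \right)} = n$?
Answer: $-6930$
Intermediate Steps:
$Z{\left(n \right)} = \frac{n}{3}$
$V{\left(k \right)} = - \frac{3}{2}$ ($V{\left(k \right)} = \frac{1}{2} \left(-3\right) = - \frac{3}{2}$)
$u{\left(y \right)} = - \frac{15}{2}$ ($u{\left(y \right)} = 3 \left(-2\right) - \frac{3}{2} = -6 - \frac{3}{2} = - \frac{15}{2}$)
$60 \left(u{\left(0 - -2 \right)} Z{\left(1 \right)} + 6\right) \left(-33\right) = 60 \left(- \frac{15 \cdot \frac{1}{3} \cdot 1}{2} + 6\right) \left(-33\right) = 60 \left(\left(- \frac{15}{2}\right) \frac{1}{3} + 6\right) \left(-33\right) = 60 \left(- \frac{5}{2} + 6\right) \left(-33\right) = 60 \cdot \frac{7}{2} \left(-33\right) = 210 \left(-33\right) = -6930$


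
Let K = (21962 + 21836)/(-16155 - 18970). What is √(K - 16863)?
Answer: I*√832261125565/7025 ≈ 129.86*I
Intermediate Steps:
K = -43798/35125 (K = 43798/(-35125) = 43798*(-1/35125) = -43798/35125 ≈ -1.2469)
√(K - 16863) = √(-43798/35125 - 16863) = √(-592356673/35125) = I*√832261125565/7025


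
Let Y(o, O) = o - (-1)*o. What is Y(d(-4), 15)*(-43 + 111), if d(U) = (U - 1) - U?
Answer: -136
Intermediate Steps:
d(U) = -1 (d(U) = (-1 + U) - U = -1)
Y(o, O) = 2*o (Y(o, O) = o + o = 2*o)
Y(d(-4), 15)*(-43 + 111) = (2*(-1))*(-43 + 111) = -2*68 = -136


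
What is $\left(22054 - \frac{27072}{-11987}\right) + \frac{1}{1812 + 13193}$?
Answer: $\frac{3967147503837}{179864935} \approx 22056.0$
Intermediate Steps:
$\left(22054 - \frac{27072}{-11987}\right) + \frac{1}{1812 + 13193} = \left(22054 - - \frac{27072}{11987}\right) + \frac{1}{15005} = \left(22054 + \frac{27072}{11987}\right) + \frac{1}{15005} = \frac{264388370}{11987} + \frac{1}{15005} = \frac{3967147503837}{179864935}$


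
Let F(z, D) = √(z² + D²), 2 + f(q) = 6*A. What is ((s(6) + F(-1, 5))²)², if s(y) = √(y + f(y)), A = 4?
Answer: 5828 + 432*√182 ≈ 11656.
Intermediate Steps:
f(q) = 22 (f(q) = -2 + 6*4 = -2 + 24 = 22)
F(z, D) = √(D² + z²)
s(y) = √(22 + y) (s(y) = √(y + 22) = √(22 + y))
((s(6) + F(-1, 5))²)² = ((√(22 + 6) + √(5² + (-1)²))²)² = ((√28 + √(25 + 1))²)² = ((2*√7 + √26)²)² = ((√26 + 2*√7)²)² = (√26 + 2*√7)⁴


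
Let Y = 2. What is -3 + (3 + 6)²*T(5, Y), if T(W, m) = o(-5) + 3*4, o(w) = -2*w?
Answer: 1779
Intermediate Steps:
T(W, m) = 22 (T(W, m) = -2*(-5) + 3*4 = 10 + 12 = 22)
-3 + (3 + 6)²*T(5, Y) = -3 + (3 + 6)²*22 = -3 + 9²*22 = -3 + 81*22 = -3 + 1782 = 1779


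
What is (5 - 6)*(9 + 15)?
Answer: -24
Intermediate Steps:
(5 - 6)*(9 + 15) = -1*24 = -24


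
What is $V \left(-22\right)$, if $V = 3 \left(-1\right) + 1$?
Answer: $44$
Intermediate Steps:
$V = -2$ ($V = -3 + 1 = -2$)
$V \left(-22\right) = \left(-2\right) \left(-22\right) = 44$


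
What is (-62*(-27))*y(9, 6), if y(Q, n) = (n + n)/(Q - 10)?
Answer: -20088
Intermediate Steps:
y(Q, n) = 2*n/(-10 + Q) (y(Q, n) = (2*n)/(-10 + Q) = 2*n/(-10 + Q))
(-62*(-27))*y(9, 6) = (-62*(-27))*(2*6/(-10 + 9)) = 1674*(2*6/(-1)) = 1674*(2*6*(-1)) = 1674*(-12) = -20088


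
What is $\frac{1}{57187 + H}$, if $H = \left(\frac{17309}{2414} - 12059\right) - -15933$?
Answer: $\frac{2414}{147418563} \approx 1.6375 \cdot 10^{-5}$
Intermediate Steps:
$H = \frac{9369145}{2414}$ ($H = \left(17309 \cdot \frac{1}{2414} - 12059\right) + 15933 = \left(\frac{17309}{2414} - 12059\right) + 15933 = - \frac{29093117}{2414} + 15933 = \frac{9369145}{2414} \approx 3881.2$)
$\frac{1}{57187 + H} = \frac{1}{57187 + \frac{9369145}{2414}} = \frac{1}{\frac{147418563}{2414}} = \frac{2414}{147418563}$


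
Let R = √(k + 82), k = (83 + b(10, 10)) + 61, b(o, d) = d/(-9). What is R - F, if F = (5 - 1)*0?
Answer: 2*√506/3 ≈ 14.996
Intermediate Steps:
b(o, d) = -d/9 (b(o, d) = d*(-⅑) = -d/9)
F = 0 (F = 4*0 = 0)
k = 1286/9 (k = (83 - ⅑*10) + 61 = (83 - 10/9) + 61 = 737/9 + 61 = 1286/9 ≈ 142.89)
R = 2*√506/3 (R = √(1286/9 + 82) = √(2024/9) = 2*√506/3 ≈ 14.996)
R - F = 2*√506/3 - 1*0 = 2*√506/3 + 0 = 2*√506/3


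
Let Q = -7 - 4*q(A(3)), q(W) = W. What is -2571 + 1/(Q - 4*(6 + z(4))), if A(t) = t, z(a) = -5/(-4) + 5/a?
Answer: -136264/53 ≈ -2571.0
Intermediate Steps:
z(a) = 5/4 + 5/a (z(a) = -5*(-¼) + 5/a = 5/4 + 5/a)
Q = -19 (Q = -7 - 4*3 = -7 - 12 = -19)
-2571 + 1/(Q - 4*(6 + z(4))) = -2571 + 1/(-19 - 4*(6 + (5/4 + 5/4))) = -2571 + 1/(-19 - 4*(6 + 5/2)) = -2571 + 1/(-19 - 4*17/2) = -2571 + 1/(-19 - 34) = -2571 + 1/(-53) = -2571 - 1/53 = -136264/53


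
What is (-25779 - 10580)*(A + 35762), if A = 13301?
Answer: -1783881617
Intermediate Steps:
(-25779 - 10580)*(A + 35762) = (-25779 - 10580)*(13301 + 35762) = -36359*49063 = -1783881617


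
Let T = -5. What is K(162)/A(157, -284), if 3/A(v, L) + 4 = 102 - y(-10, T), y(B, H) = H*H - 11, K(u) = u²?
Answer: 734832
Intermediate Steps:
y(B, H) = -11 + H² (y(B, H) = H² - 11 = -11 + H²)
A(v, L) = 1/28 (A(v, L) = 3/(-4 + (102 - (-11 + (-5)²))) = 3/(-4 + (102 - (-11 + 25))) = 3/(-4 + (102 - 1*14)) = 3/(-4 + (102 - 14)) = 3/(-4 + 88) = 3/84 = 3*(1/84) = 1/28)
K(162)/A(157, -284) = 162²/(1/28) = 26244*28 = 734832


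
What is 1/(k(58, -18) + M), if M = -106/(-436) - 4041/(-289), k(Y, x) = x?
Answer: -63002/237781 ≈ -0.26496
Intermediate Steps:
M = 896255/63002 (M = -106*(-1/436) - 4041*(-1/289) = 53/218 + 4041/289 = 896255/63002 ≈ 14.226)
1/(k(58, -18) + M) = 1/(-18 + 896255/63002) = 1/(-237781/63002) = -63002/237781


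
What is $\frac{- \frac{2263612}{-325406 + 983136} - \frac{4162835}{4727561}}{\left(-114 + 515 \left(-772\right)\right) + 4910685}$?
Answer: $- \frac{959956091063}{1002354222307972945} \approx -9.577 \cdot 10^{-7}$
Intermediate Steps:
$\frac{- \frac{2263612}{-325406 + 983136} - \frac{4162835}{4727561}}{\left(-114 + 515 \left(-772\right)\right) + 4910685} = \frac{- \frac{2263612}{657730} - \frac{4162835}{4727561}}{\left(-114 - 397580\right) + 4910685} = \frac{\left(-2263612\right) \frac{1}{657730} - \frac{4162835}{4727561}}{-397694 + 4910685} = \frac{- \frac{1131806}{328865} - \frac{4162835}{4727561}}{4512991} = \left(- \frac{6719692637441}{1554729348265}\right) \frac{1}{4512991} = - \frac{959956091063}{1002354222307972945}$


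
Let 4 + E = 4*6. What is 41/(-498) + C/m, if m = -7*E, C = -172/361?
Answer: -496621/6292230 ≈ -0.078926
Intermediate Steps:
C = -172/361 (C = -172*1/361 = -172/361 ≈ -0.47645)
E = 20 (E = -4 + 4*6 = -4 + 24 = 20)
m = -140 (m = -7*20 = -140)
41/(-498) + C/m = 41/(-498) - 172/361/(-140) = 41*(-1/498) - 172/361*(-1/140) = -41/498 + 43/12635 = -496621/6292230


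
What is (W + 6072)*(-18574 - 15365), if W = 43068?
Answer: -1667762460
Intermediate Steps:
(W + 6072)*(-18574 - 15365) = (43068 + 6072)*(-18574 - 15365) = 49140*(-33939) = -1667762460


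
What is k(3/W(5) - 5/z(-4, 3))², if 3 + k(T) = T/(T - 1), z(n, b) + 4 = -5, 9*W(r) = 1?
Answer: 219961/57121 ≈ 3.8508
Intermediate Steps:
W(r) = ⅑ (W(r) = (⅑)*1 = ⅑)
z(n, b) = -9 (z(n, b) = -4 - 5 = -9)
k(T) = -3 + T/(-1 + T) (k(T) = -3 + T/(T - 1) = -3 + T/(-1 + T))
k(3/W(5) - 5/z(-4, 3))² = ((3 - 2*(3/(⅑) - 5/(-9)))/(-1 + (3/(⅑) - 5/(-9))))² = ((3 - 2*(3*9 - 5*(-⅑)))/(-1 + (3*9 - 5*(-⅑))))² = ((3 - 2*(27 + 5/9))/(-1 + (27 + 5/9)))² = ((3 - 2*248/9)/(-1 + 248/9))² = ((3 - 496/9)/(239/9))² = ((9/239)*(-469/9))² = (-469/239)² = 219961/57121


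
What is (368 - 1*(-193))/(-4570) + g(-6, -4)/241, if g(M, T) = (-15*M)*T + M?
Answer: -1807821/1101370 ≈ -1.6414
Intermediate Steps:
g(M, T) = M - 15*M*T (g(M, T) = -15*M*T + M = M - 15*M*T)
(368 - 1*(-193))/(-4570) + g(-6, -4)/241 = (368 - 1*(-193))/(-4570) - 6*(1 - 15*(-4))/241 = (368 + 193)*(-1/4570) - 6*(1 + 60)*(1/241) = 561*(-1/4570) - 6*61*(1/241) = -561/4570 - 366*1/241 = -561/4570 - 366/241 = -1807821/1101370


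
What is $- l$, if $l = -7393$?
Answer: $7393$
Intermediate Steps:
$- l = \left(-1\right) \left(-7393\right) = 7393$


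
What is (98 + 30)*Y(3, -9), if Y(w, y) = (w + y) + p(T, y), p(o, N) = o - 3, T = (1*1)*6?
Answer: -384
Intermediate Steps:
T = 6 (T = 1*6 = 6)
p(o, N) = -3 + o
Y(w, y) = 3 + w + y (Y(w, y) = (w + y) + (-3 + 6) = (w + y) + 3 = 3 + w + y)
(98 + 30)*Y(3, -9) = (98 + 30)*(3 + 3 - 9) = 128*(-3) = -384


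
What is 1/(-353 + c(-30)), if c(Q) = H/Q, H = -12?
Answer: -5/1763 ≈ -0.0028361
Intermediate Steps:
c(Q) = -12/Q
1/(-353 + c(-30)) = 1/(-353 - 12/(-30)) = 1/(-353 - 12*(-1/30)) = 1/(-353 + 2/5) = 1/(-1763/5) = -5/1763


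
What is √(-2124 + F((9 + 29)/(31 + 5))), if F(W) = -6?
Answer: I*√2130 ≈ 46.152*I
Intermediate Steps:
√(-2124 + F((9 + 29)/(31 + 5))) = √(-2124 - 6) = √(-2130) = I*√2130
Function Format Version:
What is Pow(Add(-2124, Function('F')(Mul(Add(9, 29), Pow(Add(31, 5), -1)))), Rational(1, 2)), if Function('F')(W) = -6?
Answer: Mul(I, Pow(2130, Rational(1, 2))) ≈ Mul(46.152, I)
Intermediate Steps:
Pow(Add(-2124, Function('F')(Mul(Add(9, 29), Pow(Add(31, 5), -1)))), Rational(1, 2)) = Pow(Add(-2124, -6), Rational(1, 2)) = Pow(-2130, Rational(1, 2)) = Mul(I, Pow(2130, Rational(1, 2)))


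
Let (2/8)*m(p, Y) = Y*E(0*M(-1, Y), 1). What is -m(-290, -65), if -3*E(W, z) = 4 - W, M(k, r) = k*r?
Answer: -1040/3 ≈ -346.67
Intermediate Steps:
E(W, z) = -4/3 + W/3 (E(W, z) = -(4 - W)/3 = -4/3 + W/3)
m(p, Y) = -16*Y/3 (m(p, Y) = 4*(Y*(-4/3 + (0*(-Y))/3)) = 4*(Y*(-4/3 + (⅓)*0)) = 4*(Y*(-4/3 + 0)) = 4*(Y*(-4/3)) = 4*(-4*Y/3) = -16*Y/3)
-m(-290, -65) = -(-16)*(-65)/3 = -1*1040/3 = -1040/3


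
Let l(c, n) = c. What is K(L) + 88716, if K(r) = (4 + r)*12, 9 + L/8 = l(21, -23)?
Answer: 89916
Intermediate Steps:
L = 96 (L = -72 + 8*21 = -72 + 168 = 96)
K(r) = 48 + 12*r
K(L) + 88716 = (48 + 12*96) + 88716 = (48 + 1152) + 88716 = 1200 + 88716 = 89916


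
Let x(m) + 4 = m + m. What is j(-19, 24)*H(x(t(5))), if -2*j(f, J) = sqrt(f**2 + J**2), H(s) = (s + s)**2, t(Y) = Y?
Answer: -72*sqrt(937) ≈ -2204.0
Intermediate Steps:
x(m) = -4 + 2*m (x(m) = -4 + (m + m) = -4 + 2*m)
H(s) = 4*s**2 (H(s) = (2*s)**2 = 4*s**2)
j(f, J) = -sqrt(J**2 + f**2)/2 (j(f, J) = -sqrt(f**2 + J**2)/2 = -sqrt(J**2 + f**2)/2)
j(-19, 24)*H(x(t(5))) = (-sqrt(24**2 + (-19)**2)/2)*(4*(-4 + 2*5)**2) = (-sqrt(576 + 361)/2)*(4*(-4 + 10)**2) = (-sqrt(937)/2)*(4*6**2) = (-sqrt(937)/2)*(4*36) = -sqrt(937)/2*144 = -72*sqrt(937)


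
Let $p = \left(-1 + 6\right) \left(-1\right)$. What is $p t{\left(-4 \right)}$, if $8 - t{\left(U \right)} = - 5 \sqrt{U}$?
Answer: $-40 - 50 i \approx -40.0 - 50.0 i$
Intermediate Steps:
$p = -5$ ($p = 5 \left(-1\right) = -5$)
$t{\left(U \right)} = 8 + 5 \sqrt{U}$ ($t{\left(U \right)} = 8 - - 5 \sqrt{U} = 8 + 5 \sqrt{U}$)
$p t{\left(-4 \right)} = - 5 \left(8 + 5 \sqrt{-4}\right) = - 5 \left(8 + 5 \cdot 2 i\right) = - 5 \left(8 + 10 i\right) = -40 - 50 i$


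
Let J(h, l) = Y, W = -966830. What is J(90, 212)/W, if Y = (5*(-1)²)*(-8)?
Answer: 4/96683 ≈ 4.1372e-5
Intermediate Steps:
Y = -40 (Y = (5*1)*(-8) = 5*(-8) = -40)
J(h, l) = -40
J(90, 212)/W = -40/(-966830) = -40*(-1/966830) = 4/96683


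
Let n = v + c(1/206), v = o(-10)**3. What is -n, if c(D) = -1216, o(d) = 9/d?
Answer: 1216729/1000 ≈ 1216.7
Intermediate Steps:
v = -729/1000 (v = (9/(-10))**3 = (9*(-1/10))**3 = (-9/10)**3 = -729/1000 ≈ -0.72900)
n = -1216729/1000 (n = -729/1000 - 1216 = -1216729/1000 ≈ -1216.7)
-n = -1*(-1216729/1000) = 1216729/1000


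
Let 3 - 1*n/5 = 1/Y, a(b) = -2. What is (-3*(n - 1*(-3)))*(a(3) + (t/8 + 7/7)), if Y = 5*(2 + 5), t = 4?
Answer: 375/14 ≈ 26.786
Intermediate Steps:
Y = 35 (Y = 5*7 = 35)
n = 104/7 (n = 15 - 5/35 = 15 - 5*1/35 = 15 - ⅐ = 104/7 ≈ 14.857)
(-3*(n - 1*(-3)))*(a(3) + (t/8 + 7/7)) = (-3*(104/7 - 1*(-3)))*(-2 + (4/8 + 7/7)) = (-3*(104/7 + 3))*(-2 + (4*(⅛) + 7*(⅐))) = (-3*125/7)*(-2 + (½ + 1)) = -375*(-2 + 3/2)/7 = -375/7*(-½) = 375/14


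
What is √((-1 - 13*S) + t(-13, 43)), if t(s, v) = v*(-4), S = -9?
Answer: 2*I*√14 ≈ 7.4833*I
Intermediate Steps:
t(s, v) = -4*v
√((-1 - 13*S) + t(-13, 43)) = √((-1 - 13*(-9)) - 4*43) = √((-1 + 117) - 172) = √(116 - 172) = √(-56) = 2*I*√14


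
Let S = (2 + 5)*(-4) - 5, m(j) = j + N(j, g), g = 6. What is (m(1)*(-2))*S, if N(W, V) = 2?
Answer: 198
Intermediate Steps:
m(j) = 2 + j (m(j) = j + 2 = 2 + j)
S = -33 (S = 7*(-4) - 5 = -28 - 5 = -33)
(m(1)*(-2))*S = ((2 + 1)*(-2))*(-33) = (3*(-2))*(-33) = -6*(-33) = 198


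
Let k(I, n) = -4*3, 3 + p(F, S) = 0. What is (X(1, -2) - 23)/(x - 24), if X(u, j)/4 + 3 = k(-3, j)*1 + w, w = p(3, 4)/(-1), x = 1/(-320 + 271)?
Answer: 3479/1177 ≈ 2.9558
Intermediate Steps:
p(F, S) = -3 (p(F, S) = -3 + 0 = -3)
k(I, n) = -12
x = -1/49 (x = 1/(-49) = -1/49 ≈ -0.020408)
w = 3 (w = -3/(-1) = -3*(-1) = 3)
X(u, j) = -48 (X(u, j) = -12 + 4*(-12*1 + 3) = -12 + 4*(-12 + 3) = -12 + 4*(-9) = -12 - 36 = -48)
(X(1, -2) - 23)/(x - 24) = (-48 - 23)/(-1/49 - 24) = -71/(-1177/49) = -71*(-49/1177) = 3479/1177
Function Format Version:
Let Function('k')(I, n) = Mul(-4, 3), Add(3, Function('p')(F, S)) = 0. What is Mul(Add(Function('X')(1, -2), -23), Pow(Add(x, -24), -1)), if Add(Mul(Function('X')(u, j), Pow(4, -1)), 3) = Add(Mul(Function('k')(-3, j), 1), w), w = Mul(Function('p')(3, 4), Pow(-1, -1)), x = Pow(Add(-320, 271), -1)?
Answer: Rational(3479, 1177) ≈ 2.9558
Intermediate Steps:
Function('p')(F, S) = -3 (Function('p')(F, S) = Add(-3, 0) = -3)
Function('k')(I, n) = -12
x = Rational(-1, 49) (x = Pow(-49, -1) = Rational(-1, 49) ≈ -0.020408)
w = 3 (w = Mul(-3, Pow(-1, -1)) = Mul(-3, -1) = 3)
Function('X')(u, j) = -48 (Function('X')(u, j) = Add(-12, Mul(4, Add(Mul(-12, 1), 3))) = Add(-12, Mul(4, Add(-12, 3))) = Add(-12, Mul(4, -9)) = Add(-12, -36) = -48)
Mul(Add(Function('X')(1, -2), -23), Pow(Add(x, -24), -1)) = Mul(Add(-48, -23), Pow(Add(Rational(-1, 49), -24), -1)) = Mul(-71, Pow(Rational(-1177, 49), -1)) = Mul(-71, Rational(-49, 1177)) = Rational(3479, 1177)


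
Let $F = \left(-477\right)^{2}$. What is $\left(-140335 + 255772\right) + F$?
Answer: $342966$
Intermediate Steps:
$F = 227529$
$\left(-140335 + 255772\right) + F = \left(-140335 + 255772\right) + 227529 = 115437 + 227529 = 342966$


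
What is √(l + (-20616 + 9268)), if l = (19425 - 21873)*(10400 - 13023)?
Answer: 2*√1602439 ≈ 2531.8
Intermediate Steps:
l = 6421104 (l = -2448*(-2623) = 6421104)
√(l + (-20616 + 9268)) = √(6421104 + (-20616 + 9268)) = √(6421104 - 11348) = √6409756 = 2*√1602439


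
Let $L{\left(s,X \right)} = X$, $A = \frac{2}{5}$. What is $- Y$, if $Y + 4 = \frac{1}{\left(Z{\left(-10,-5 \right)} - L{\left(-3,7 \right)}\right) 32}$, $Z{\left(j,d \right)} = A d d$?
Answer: $\frac{383}{96} \approx 3.9896$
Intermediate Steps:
$A = \frac{2}{5}$ ($A = 2 \cdot \frac{1}{5} = \frac{2}{5} \approx 0.4$)
$Z{\left(j,d \right)} = \frac{2 d^{2}}{5}$ ($Z{\left(j,d \right)} = \frac{2 d}{5} d = \frac{2 d^{2}}{5}$)
$Y = - \frac{383}{96}$ ($Y = -4 + \frac{1}{\left(\frac{2 \left(-5\right)^{2}}{5} - 7\right) 32} = -4 + \frac{1}{\left(\frac{2}{5} \cdot 25 - 7\right) 32} = -4 + \frac{1}{\left(10 - 7\right) 32} = -4 + \frac{1}{3 \cdot 32} = -4 + \frac{1}{96} = - \frac{383}{96} \approx -3.9896$)
$- Y = \left(-1\right) \left(- \frac{383}{96}\right) = \frac{383}{96}$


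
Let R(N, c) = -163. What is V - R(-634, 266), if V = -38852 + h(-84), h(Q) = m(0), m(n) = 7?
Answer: -38682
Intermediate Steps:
h(Q) = 7
V = -38845 (V = -38852 + 7 = -38845)
V - R(-634, 266) = -38845 - 1*(-163) = -38845 + 163 = -38682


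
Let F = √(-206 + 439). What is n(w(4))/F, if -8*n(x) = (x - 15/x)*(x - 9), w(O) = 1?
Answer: -14*√233/233 ≈ -0.91717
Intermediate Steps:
F = √233 ≈ 15.264
n(x) = -(-9 + x)*(x - 15/x)/8 (n(x) = -(x - 15/x)*(x - 9)/8 = -(x - 15/x)*(-9 + x)/8 = -(-9 + x)*(x - 15/x)/8)
n(w(4))/F = ((⅛)*(-135 + 1*(15 - 1*1² + 9*1))/1)/(√233) = ((⅛)*1*(-135 + 1*(15 - 1*1 + 9)))*(√233/233) = ((⅛)*1*(-135 + 1*(15 - 1 + 9)))*(√233/233) = ((⅛)*1*(-135 + 1*23))*(√233/233) = ((⅛)*1*(-135 + 23))*(√233/233) = ((⅛)*1*(-112))*(√233/233) = -14*√233/233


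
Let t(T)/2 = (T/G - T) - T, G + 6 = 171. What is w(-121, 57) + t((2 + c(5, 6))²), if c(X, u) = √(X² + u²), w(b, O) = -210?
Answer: -15484/33 - 2632*√61/165 ≈ -593.80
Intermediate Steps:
G = 165 (G = -6 + 171 = 165)
t(T) = -658*T/165 (t(T) = 2*((T/165 - T) - T) = 2*(-164*T/165 - T) = 2*(-329*T/165) = -658*T/165)
w(-121, 57) + t((2 + c(5, 6))²) = -210 - 658*(2 + √(5² + 6²))²/165 = -210 - 658*(2 + √(25 + 36))²/165 = -210 - 658*(2 + √61)²/165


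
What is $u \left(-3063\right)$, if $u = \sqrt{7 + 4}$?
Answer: $- 3063 \sqrt{11} \approx -10159.0$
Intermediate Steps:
$u = \sqrt{11} \approx 3.3166$
$u \left(-3063\right) = \sqrt{11} \left(-3063\right) = - 3063 \sqrt{11}$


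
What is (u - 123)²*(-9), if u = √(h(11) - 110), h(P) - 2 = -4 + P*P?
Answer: -129600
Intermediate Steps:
h(P) = -2 + P² (h(P) = 2 + (-4 + P*P) = 2 + (-4 + P²) = -2 + P²)
u = 3 (u = √((-2 + 11²) - 110) = √((-2 + 121) - 110) = √(119 - 110) = √9 = 3)
(u - 123)²*(-9) = (3 - 123)²*(-9) = (-120)²*(-9) = 14400*(-9) = -129600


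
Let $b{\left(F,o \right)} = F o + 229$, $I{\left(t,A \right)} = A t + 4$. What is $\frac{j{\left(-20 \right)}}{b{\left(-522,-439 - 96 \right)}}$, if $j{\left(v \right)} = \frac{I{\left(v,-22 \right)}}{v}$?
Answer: $- \frac{111}{1397495} \approx -7.9428 \cdot 10^{-5}$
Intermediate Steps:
$I{\left(t,A \right)} = 4 + A t$
$b{\left(F,o \right)} = 229 + F o$
$j{\left(v \right)} = \frac{4 - 22 v}{v}$
$\frac{j{\left(-20 \right)}}{b{\left(-522,-439 - 96 \right)}} = \frac{-22 + \frac{4}{-20}}{229 - 522 \left(-439 - 96\right)} = \frac{-22 + 4 \left(- \frac{1}{20}\right)}{229 - -279270} = \frac{-22 - \frac{1}{5}}{229 + 279270} = - \frac{111}{5 \cdot 279499} = \left(- \frac{111}{5}\right) \frac{1}{279499} = - \frac{111}{1397495}$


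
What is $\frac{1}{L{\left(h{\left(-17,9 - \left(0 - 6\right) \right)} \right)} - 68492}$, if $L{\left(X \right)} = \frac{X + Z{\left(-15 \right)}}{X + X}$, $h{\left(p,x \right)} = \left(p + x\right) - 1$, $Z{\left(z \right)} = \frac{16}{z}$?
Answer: $- \frac{90}{6164219} \approx -1.46 \cdot 10^{-5}$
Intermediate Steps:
$h{\left(p,x \right)} = -1 + p + x$
$L{\left(X \right)} = \frac{- \frac{16}{15} + X}{2 X}$ ($L{\left(X \right)} = \frac{X + \frac{16}{-15}}{X + X} = \frac{X + 16 \left(- \frac{1}{15}\right)}{2 X} = \left(X - \frac{16}{15}\right) \frac{1}{2 X} = \left(- \frac{16}{15} + X\right) \frac{1}{2 X} = \frac{- \frac{16}{15} + X}{2 X}$)
$\frac{1}{L{\left(h{\left(-17,9 - \left(0 - 6\right) \right)} \right)} - 68492} = \frac{1}{\frac{-16 + 15 \left(-1 - 17 + \left(9 - \left(0 - 6\right)\right)\right)}{30 \left(-1 - 17 + \left(9 - \left(0 - 6\right)\right)\right)} - 68492} = \frac{1}{\frac{-16 + 15 \left(-1 - 17 + \left(9 - -6\right)\right)}{30 \left(-1 - 17 + \left(9 - -6\right)\right)} - 68492} = \frac{1}{\frac{-16 + 15 \left(-1 - 17 + \left(9 + 6\right)\right)}{30 \left(-1 - 17 + \left(9 + 6\right)\right)} - 68492} = \frac{1}{\frac{-16 + 15 \left(-1 - 17 + 15\right)}{30 \left(-1 - 17 + 15\right)} - 68492} = \frac{1}{\frac{-16 + 15 \left(-3\right)}{30 \left(-3\right)} - 68492} = \frac{1}{\frac{1}{30} \left(- \frac{1}{3}\right) \left(-16 - 45\right) - 68492} = \frac{1}{\frac{1}{30} \left(- \frac{1}{3}\right) \left(-61\right) - 68492} = \frac{1}{\frac{61}{90} - 68492} = \frac{1}{- \frac{6164219}{90}} = - \frac{90}{6164219}$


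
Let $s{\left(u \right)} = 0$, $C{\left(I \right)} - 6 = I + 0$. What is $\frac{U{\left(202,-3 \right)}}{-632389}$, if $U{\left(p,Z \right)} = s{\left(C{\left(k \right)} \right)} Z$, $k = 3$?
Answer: $0$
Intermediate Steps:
$C{\left(I \right)} = 6 + I$ ($C{\left(I \right)} = 6 + \left(I + 0\right) = 6 + I$)
$U{\left(p,Z \right)} = 0$ ($U{\left(p,Z \right)} = 0 Z = 0$)
$\frac{U{\left(202,-3 \right)}}{-632389} = \frac{0}{-632389} = 0 \left(- \frac{1}{632389}\right) = 0$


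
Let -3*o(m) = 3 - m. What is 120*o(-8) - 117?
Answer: -557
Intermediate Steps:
o(m) = -1 + m/3 (o(m) = -(3 - m)/3 = -1 + m/3)
120*o(-8) - 117 = 120*(-1 + (⅓)*(-8)) - 117 = 120*(-1 - 8/3) - 117 = 120*(-11/3) - 117 = -440 - 117 = -557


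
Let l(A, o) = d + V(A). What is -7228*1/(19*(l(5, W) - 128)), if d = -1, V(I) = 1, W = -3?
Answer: 1807/608 ≈ 2.9720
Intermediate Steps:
l(A, o) = 0 (l(A, o) = -1 + 1 = 0)
-7228*1/(19*(l(5, W) - 128)) = -7228*1/(19*(0 - 128)) = -7228/(19*(-128)) = -7228/(-2432) = -7228*(-1/2432) = 1807/608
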